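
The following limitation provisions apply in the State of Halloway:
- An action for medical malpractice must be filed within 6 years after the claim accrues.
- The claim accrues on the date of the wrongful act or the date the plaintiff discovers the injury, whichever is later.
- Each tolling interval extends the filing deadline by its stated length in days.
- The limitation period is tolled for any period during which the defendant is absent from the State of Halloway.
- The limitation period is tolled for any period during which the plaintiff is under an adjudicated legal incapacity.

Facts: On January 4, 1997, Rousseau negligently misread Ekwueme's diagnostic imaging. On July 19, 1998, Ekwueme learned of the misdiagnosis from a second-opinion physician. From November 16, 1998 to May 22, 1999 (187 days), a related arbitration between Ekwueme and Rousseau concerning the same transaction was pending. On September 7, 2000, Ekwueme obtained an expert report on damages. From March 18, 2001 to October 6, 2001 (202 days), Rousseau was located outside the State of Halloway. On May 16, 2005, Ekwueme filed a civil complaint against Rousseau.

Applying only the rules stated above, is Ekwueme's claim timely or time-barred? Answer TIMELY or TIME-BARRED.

Because discovery on July 19, 1998 post-dates the January 4, 1997 act, accrual under the later-of rule falls on July 19, 1998.
6 years from July 19, 1998 is July 19, 2004.
Because the defendant's absence from the jurisdiction ran from March 18, 2001 to October 6, 2001, the deadline is extended by 202 days to February 6, 2005.
Although a pending arbitration ran from November 16, 1998 to May 22, 1999, the stated rules do not make that a tolling event, so it is disregarded.
Nothing else in the chronology tolls or restarts the period.
Filing on May 16, 2005 missed the February 6, 2005 deadline — the action is time-barred.

TIME-BARRED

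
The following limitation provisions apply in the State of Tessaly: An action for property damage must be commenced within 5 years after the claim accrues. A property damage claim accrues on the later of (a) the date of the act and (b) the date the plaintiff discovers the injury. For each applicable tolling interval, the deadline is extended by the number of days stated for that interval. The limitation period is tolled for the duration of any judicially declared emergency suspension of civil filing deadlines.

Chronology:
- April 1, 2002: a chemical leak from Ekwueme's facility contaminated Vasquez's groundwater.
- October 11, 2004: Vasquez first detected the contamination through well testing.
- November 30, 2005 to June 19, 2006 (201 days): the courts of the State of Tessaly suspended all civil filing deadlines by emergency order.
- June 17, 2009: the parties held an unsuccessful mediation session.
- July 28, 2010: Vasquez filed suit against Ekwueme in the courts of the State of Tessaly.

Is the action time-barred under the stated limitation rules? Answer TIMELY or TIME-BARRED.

Because discovery on October 11, 2004 post-dates the April 1, 2002 act, accrual under the later-of rule falls on October 11, 2004.
The untolled deadline — 5 years after October 11, 2004 — is October 11, 2009.
Because the emergency suspension of filing deadlines ran from November 30, 2005 to June 19, 2006, the deadline is extended by 201 days to April 30, 2010.
Nothing else in the chronology tolls or restarts the period.
Filing on July 28, 2010 missed the April 30, 2010 deadline — the action is time-barred.

TIME-BARRED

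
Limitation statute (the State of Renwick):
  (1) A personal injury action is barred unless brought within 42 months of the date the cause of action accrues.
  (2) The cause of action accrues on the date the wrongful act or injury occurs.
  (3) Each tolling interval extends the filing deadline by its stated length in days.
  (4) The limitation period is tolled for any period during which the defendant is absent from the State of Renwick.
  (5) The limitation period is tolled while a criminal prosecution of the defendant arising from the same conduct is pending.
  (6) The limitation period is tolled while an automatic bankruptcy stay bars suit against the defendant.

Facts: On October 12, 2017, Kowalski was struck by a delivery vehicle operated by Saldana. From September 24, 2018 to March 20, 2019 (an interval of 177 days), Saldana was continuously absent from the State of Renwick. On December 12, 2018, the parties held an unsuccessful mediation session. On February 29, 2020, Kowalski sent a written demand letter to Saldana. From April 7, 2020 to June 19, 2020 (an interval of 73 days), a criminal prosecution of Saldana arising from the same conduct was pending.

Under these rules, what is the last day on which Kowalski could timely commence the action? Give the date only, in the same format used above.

December 18, 2021

The claim accrued on October 12, 2017, when the wrongful act occurred.
Adding the 42 months base period to October 12, 2017 gives a deadline of April 12, 2021, before any tolling.
The period was tolled for 177 days by the defendant's absence from the jurisdiction (September 24, 2018 to March 20, 2019), pushing the deadline to October 6, 2021.
The period was tolled for 73 days by the pending criminal prosecution (April 7, 2020 to June 19, 2020), pushing the deadline to December 18, 2021.
Nothing else in the chronology tolls or restarts the period.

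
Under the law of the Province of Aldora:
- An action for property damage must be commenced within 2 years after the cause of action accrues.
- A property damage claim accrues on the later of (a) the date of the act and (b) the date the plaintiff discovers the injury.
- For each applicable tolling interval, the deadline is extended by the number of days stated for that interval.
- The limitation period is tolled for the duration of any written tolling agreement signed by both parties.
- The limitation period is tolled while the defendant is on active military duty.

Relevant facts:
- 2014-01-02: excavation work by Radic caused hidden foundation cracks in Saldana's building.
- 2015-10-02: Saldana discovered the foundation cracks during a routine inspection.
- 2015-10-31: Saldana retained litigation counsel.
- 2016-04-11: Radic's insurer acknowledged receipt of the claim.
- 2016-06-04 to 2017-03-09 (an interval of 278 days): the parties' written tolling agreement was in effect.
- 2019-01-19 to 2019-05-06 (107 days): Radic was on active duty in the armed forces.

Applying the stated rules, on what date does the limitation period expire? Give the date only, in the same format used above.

2018-07-07

Taking the later of the act (2014-01-02) and discovery (2015-10-02), the claim accrued on 2015-10-02.
The untolled deadline — 2 years after 2015-10-02 — is 2017-10-02.
The period was tolled for 278 days by the written tolling agreement (2016-06-04 to 2017-03-09), pushing the deadline to 2018-07-07.
By the time the defendant's active military service began on 2019-01-19, the limitation period had already expired on 2018-07-07; that interval cannot revive it.
None of the other events listed affects the running of the period under the stated rules.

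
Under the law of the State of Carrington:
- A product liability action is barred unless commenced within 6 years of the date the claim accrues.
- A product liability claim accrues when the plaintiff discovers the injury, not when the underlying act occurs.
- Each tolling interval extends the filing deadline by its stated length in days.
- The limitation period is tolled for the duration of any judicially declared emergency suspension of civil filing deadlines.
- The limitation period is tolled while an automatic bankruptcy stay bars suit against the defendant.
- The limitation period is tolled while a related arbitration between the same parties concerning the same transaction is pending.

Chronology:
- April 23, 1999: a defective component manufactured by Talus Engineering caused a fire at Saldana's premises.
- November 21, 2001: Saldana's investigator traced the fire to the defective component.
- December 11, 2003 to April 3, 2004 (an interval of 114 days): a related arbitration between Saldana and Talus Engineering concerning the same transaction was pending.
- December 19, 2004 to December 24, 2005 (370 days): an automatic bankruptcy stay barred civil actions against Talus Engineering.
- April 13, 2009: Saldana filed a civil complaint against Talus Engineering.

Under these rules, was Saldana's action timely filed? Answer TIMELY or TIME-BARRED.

Accrual is tied to discovery, so the period began on November 21, 2001 rather than on April 23, 1999 when the act occurred.
6 years from November 21, 2001 is November 21, 2007.
The pending related arbitration from December 11, 2003 to April 3, 2004 tolled the period for 114 days, extending the deadline to March 14, 2008.
The automatic bankruptcy stay from December 19, 2004 to December 24, 2005 tolled the period for 370 days, extending the deadline to March 19, 2009.
Saldana filed on April 13, 2009, after the March 19, 2009 deadline, so the action is time-barred.

TIME-BARRED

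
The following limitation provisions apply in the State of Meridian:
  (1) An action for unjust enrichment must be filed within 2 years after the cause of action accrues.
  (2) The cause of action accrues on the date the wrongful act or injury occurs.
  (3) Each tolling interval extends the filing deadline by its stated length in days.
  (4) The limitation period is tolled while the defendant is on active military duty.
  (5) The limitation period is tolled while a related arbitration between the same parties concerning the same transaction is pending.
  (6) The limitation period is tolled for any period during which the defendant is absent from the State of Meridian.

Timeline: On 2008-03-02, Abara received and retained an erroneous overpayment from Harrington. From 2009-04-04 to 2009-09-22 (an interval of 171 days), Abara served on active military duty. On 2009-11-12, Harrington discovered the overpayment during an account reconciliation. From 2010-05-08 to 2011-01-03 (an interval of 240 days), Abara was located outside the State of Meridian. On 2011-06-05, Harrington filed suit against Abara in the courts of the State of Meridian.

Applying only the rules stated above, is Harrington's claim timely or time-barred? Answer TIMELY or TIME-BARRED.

TIME-BARRED

The claim accrued on 2008-03-02, when the wrongful act occurred; under the stated occurrence rule the 2009-11-12 discovery does not delay accrual.
The untolled deadline — 2 years after 2008-03-02 — is 2010-03-02.
The period was tolled for 171 days by the defendant's active military service (2009-04-04 to 2009-09-22), pushing the deadline to 2010-08-20.
The defendant's absence from the jurisdiction from 2010-05-08 to 2011-01-03 tolled the period for 240 days, extending the deadline to 2011-04-17.
The 2011-06-05 filing falls after the 2011-04-17 deadline; the claim is time-barred.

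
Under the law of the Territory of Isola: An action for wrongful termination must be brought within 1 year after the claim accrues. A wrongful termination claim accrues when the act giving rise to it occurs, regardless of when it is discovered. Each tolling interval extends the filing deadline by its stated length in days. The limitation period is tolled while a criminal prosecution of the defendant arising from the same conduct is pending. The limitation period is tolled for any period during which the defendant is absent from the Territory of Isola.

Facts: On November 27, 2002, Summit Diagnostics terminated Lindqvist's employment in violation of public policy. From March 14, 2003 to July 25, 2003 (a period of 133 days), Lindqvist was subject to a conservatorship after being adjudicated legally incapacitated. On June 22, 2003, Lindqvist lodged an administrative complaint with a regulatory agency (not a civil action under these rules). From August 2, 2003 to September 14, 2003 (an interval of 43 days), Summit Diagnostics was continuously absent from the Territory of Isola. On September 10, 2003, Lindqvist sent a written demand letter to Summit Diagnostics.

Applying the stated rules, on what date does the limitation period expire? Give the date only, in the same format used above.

The limitation period began to run on November 27, 2002.
1 year from November 27, 2002 is November 27, 2003.
The defendant's absence from the jurisdiction from August 2, 2003 to September 14, 2003 tolled the period for 43 days, extending the deadline to January 9, 2004.
The plaintiff's legal incapacity from March 14, 2003 to July 25, 2003 does not toll the period, because no stated rule makes the plaintiff's incapacity a tolling event.
None of the other events listed affects the running of the period under the stated rules.

January 9, 2004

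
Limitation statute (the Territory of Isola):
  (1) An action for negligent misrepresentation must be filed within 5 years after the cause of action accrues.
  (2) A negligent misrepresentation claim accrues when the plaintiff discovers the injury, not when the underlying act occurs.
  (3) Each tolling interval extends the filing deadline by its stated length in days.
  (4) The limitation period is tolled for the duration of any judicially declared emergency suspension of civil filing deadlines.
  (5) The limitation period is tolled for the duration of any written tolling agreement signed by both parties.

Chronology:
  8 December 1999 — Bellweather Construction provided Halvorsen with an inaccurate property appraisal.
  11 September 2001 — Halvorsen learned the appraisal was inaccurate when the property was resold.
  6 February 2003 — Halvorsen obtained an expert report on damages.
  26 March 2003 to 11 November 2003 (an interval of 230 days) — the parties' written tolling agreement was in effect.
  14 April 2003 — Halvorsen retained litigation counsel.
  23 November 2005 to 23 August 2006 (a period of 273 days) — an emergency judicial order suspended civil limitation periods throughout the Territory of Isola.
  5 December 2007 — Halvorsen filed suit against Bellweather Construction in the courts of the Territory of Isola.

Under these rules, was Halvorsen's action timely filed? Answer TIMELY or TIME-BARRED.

The claim did not accrue until Halvorsen discovered the injury on 11 September 2001; the 8 December 1999 act date does not start the clock under the stated rule.
5 years from 11 September 2001 is 11 September 2006.
The period was tolled for 230 days by the written tolling agreement (26 March 2003 to 11 November 2003), pushing the deadline to 29 April 2007.
The period was tolled for 273 days by the emergency suspension of filing deadlines (23 November 2005 to 23 August 2006), pushing the deadline to 27 January 2008.
The other events in the timeline have no effect on the limitation period under the stated rules.
Filing on 5 December 2007 beat the 27 January 2008 deadline — the action is timely.

TIMELY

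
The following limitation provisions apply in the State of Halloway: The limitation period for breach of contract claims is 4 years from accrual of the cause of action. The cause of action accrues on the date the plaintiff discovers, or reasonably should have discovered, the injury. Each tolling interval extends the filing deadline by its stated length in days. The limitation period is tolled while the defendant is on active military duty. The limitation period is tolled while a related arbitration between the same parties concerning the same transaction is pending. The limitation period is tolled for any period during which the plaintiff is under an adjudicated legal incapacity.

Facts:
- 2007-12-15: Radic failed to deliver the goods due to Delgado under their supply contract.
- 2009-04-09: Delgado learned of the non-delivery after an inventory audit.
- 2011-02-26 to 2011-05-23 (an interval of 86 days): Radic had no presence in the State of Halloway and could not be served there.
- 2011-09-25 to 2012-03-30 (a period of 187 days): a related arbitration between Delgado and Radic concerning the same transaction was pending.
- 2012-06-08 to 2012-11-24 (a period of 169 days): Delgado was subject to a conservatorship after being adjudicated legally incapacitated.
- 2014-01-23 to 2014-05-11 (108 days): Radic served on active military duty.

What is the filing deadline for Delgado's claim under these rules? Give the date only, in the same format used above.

2014-07-17

The claim did not accrue until Delgado discovered the injury on 2009-04-09; the 2007-12-15 act date does not start the clock under the stated rule.
The untolled deadline — 4 years after 2009-04-09 — is 2013-04-09.
The pending related arbitration from 2011-09-25 to 2012-03-30 tolled the period for 187 days, extending the deadline to 2013-10-13.
The plaintiff's legal incapacity from 2012-06-08 to 2012-11-24 tolled the period for 169 days, extending the deadline to 2014-03-31.
The period was tolled for 108 days by the defendant's active military service (2014-01-23 to 2014-05-11), pushing the deadline to 2014-07-17.
The defendant's absence from the jurisdiction from 2011-02-26 to 2011-05-23 does not toll the period, because no stated rule makes the defendant's absence a tolling event.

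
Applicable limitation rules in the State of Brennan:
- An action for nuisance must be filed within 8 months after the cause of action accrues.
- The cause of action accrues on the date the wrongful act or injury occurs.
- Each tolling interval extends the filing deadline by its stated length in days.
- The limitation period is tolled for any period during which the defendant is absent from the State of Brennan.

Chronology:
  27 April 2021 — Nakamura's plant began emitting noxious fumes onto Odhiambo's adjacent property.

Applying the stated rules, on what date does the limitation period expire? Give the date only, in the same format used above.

The cause of action accrued on 27 April 2021, the date of the act.
Adding the 8 months base period to 27 April 2021 gives a deadline of 27 December 2021, before any tolling.

27 December 2021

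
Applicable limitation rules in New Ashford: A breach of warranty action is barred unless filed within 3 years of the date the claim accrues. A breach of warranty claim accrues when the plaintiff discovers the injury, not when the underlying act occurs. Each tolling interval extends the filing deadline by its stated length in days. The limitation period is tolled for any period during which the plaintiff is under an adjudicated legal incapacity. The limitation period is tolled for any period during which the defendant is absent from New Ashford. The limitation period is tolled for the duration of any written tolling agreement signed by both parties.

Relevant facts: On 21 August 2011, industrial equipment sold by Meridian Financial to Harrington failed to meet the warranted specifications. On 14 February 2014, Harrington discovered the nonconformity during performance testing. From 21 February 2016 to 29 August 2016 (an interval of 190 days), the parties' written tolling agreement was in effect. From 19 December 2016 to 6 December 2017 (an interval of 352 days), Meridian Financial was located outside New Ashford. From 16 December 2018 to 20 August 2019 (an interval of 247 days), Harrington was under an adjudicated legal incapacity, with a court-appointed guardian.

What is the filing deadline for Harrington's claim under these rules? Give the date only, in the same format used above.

The claim did not accrue until Harrington discovered the injury on 14 February 2014; the 21 August 2011 act date does not start the clock under the stated rule.
The untolled deadline — 3 years after 14 February 2014 — is 14 February 2017.
Because the written tolling agreement ran from 21 February 2016 to 29 August 2016, the deadline is extended by 190 days to 23 August 2017.
The period was tolled for 352 days by the defendant's absence from the jurisdiction (19 December 2016 to 6 December 2017), pushing the deadline to 10 August 2018.
The plaintiff's legal incapacity starting 16 December 2018 came too late — the period had run on 10 August 2018 — and so does not extend the deadline.

10 August 2018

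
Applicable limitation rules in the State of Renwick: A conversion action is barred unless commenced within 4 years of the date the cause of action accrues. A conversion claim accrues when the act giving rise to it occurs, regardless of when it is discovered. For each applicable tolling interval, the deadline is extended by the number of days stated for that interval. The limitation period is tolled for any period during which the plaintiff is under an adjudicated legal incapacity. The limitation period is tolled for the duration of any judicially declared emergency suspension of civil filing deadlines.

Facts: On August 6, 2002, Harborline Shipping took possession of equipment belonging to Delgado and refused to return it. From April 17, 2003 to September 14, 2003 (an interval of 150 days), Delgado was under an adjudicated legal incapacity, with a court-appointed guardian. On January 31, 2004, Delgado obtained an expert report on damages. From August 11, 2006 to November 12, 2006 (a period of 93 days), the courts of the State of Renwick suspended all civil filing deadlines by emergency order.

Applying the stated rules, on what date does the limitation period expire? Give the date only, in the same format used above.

April 6, 2007

The claim accrued on August 6, 2002, when the wrongful act occurred.
Adding the 4 years base period to August 6, 2002 gives a deadline of August 6, 2006, before any tolling.
Because the plaintiff's legal incapacity ran from April 17, 2003 to September 14, 2003, the deadline is extended by 150 days to January 3, 2007.
The period was tolled for 93 days by the emergency suspension of filing deadlines (August 11, 2006 to November 12, 2006), pushing the deadline to April 6, 2007.
The other events in the timeline have no effect on the limitation period under the stated rules.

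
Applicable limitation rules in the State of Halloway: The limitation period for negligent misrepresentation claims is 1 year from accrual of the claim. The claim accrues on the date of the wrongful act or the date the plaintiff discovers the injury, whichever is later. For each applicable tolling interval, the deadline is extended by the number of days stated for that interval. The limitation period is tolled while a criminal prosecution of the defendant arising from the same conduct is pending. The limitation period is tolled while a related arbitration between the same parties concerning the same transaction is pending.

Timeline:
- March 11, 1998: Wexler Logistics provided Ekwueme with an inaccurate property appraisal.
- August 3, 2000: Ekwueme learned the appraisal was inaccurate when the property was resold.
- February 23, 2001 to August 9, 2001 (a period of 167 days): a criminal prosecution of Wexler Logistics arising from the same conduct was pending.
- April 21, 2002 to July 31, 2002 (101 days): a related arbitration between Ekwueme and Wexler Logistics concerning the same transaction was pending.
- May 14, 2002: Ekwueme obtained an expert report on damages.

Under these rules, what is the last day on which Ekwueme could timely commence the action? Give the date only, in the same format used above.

Because discovery on August 3, 2000 post-dates the March 11, 1998 act, accrual under the later-of rule falls on August 3, 2000.
The untolled deadline — 1 year after August 3, 2000 — is August 3, 2001.
Because the pending criminal prosecution ran from February 23, 2001 to August 9, 2001, the deadline is extended by 167 days to January 17, 2002.
By the time the pending related arbitration began on April 21, 2002, the limitation period had already expired on January 17, 2002; that interval cannot revive it.
The other events in the timeline have no effect on the limitation period under the stated rules.

January 17, 2002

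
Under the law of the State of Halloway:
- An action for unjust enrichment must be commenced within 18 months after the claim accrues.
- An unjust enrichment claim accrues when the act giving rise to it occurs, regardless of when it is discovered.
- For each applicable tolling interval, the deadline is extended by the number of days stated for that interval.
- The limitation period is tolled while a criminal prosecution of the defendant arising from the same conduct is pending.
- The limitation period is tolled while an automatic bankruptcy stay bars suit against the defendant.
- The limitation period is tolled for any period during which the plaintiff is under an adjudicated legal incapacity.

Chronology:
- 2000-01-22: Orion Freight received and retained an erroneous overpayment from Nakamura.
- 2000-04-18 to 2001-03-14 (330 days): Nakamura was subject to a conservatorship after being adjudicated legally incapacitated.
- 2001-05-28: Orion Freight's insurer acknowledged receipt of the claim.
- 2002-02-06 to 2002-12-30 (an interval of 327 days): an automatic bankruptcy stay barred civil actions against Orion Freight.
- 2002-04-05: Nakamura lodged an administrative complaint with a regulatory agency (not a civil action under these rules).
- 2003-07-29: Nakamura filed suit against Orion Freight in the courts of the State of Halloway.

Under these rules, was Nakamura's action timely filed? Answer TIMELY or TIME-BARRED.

TIME-BARRED

The claim accrued on 2000-01-22, when the wrongful act occurred.
Adding the 18 months base period to 2000-01-22 gives a deadline of 2001-07-22, before any tolling.
Because the plaintiff's legal incapacity ran from 2000-04-18 to 2001-03-14, the deadline is extended by 330 days to 2002-06-17.
Because the automatic bankruptcy stay ran from 2002-02-06 to 2002-12-30, the deadline is extended by 327 days to 2003-05-10.
Nothing else in the chronology tolls or restarts the period.
Nakamura filed on 2003-07-29, after the 2003-05-10 deadline, so the action is time-barred.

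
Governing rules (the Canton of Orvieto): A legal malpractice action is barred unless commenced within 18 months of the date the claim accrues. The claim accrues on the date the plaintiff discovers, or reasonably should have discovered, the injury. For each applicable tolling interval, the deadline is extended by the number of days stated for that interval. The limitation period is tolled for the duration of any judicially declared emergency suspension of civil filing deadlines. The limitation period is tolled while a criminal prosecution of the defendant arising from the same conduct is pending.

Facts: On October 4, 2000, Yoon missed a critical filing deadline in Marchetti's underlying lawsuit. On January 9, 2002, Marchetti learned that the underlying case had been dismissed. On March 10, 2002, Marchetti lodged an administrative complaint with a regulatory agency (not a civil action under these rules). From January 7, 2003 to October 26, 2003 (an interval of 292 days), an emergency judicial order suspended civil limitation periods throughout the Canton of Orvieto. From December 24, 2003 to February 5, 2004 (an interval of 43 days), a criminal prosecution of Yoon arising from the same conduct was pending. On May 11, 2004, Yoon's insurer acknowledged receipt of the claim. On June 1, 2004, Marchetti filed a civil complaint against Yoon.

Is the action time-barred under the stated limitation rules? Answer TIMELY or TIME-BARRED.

Accrual is tied to discovery, so the period began on January 9, 2002 rather than on October 4, 2000 when the act occurred.
The untolled deadline — 18 months after January 9, 2002 — is July 9, 2003.
The period was tolled for 292 days by the emergency suspension of filing deadlines (January 7, 2003 to October 26, 2003), pushing the deadline to April 26, 2004.
Because the pending criminal prosecution ran from December 24, 2003 to February 5, 2004, the deadline is extended by 43 days to June 8, 2004.
None of the other events listed affects the running of the period under the stated rules.
Marchetti filed on June 1, 2004, before the June 8, 2004 deadline, so the action is timely.

TIMELY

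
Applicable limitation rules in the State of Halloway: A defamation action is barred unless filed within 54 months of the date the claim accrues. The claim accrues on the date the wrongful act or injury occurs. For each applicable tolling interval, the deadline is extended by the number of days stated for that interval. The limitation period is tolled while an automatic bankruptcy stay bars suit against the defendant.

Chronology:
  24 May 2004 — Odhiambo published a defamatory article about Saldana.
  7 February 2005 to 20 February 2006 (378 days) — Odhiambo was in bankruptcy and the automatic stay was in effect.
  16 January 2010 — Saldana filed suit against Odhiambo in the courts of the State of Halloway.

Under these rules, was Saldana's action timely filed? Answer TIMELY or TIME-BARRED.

TIME-BARRED

The limitation period began to run on 24 May 2004.
Adding the 54 months base period to 24 May 2004 gives a deadline of 24 November 2008, before any tolling.
The automatic bankruptcy stay from 7 February 2005 to 20 February 2006 tolled the period for 378 days, extending the deadline to 7 December 2009.
Filing on 16 January 2010 missed the 7 December 2009 deadline — the action is time-barred.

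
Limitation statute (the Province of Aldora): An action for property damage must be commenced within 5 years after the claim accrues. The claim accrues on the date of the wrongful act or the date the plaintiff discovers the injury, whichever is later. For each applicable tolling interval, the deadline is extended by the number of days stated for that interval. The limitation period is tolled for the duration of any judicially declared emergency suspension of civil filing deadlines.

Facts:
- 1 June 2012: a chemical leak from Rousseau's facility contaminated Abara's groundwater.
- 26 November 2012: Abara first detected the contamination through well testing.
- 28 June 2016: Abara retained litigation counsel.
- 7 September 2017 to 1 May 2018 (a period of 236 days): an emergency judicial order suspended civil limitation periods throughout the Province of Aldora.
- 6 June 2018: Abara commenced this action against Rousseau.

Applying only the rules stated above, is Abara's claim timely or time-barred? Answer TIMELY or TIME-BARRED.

TIMELY

Taking the later of the act (1 June 2012) and discovery (26 November 2012), the claim accrued on 26 November 2012.
5 years from 26 November 2012 is 26 November 2017.
Because the emergency suspension of filing deadlines ran from 7 September 2017 to 1 May 2018, the deadline is extended by 236 days to 20 July 2018.
The other events in the timeline have no effect on the limitation period under the stated rules.
Abara filed on 6 June 2018, before the 20 July 2018 deadline, so the action is timely.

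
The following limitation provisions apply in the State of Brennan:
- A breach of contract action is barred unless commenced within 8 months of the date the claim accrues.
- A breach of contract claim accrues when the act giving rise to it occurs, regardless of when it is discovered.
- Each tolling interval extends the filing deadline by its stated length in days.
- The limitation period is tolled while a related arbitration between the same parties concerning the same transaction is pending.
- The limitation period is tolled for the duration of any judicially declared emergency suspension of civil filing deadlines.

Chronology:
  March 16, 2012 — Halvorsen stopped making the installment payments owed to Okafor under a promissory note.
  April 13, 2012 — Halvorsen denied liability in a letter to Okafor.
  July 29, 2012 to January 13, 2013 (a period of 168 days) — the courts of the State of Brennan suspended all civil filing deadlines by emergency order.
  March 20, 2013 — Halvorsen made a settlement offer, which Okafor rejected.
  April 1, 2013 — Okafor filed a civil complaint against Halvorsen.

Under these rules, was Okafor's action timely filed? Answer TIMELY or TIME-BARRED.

TIMELY

The claim accrued on March 16, 2012, the date of the act.
The untolled deadline — 8 months after March 16, 2012 — is November 16, 2012.
Because the emergency suspension of filing deadlines ran from July 29, 2012 to January 13, 2013, the deadline is extended by 168 days to May 3, 2013.
Nothing else in the chronology tolls or restarts the period.
The April 1, 2013 filing precedes the May 3, 2013 deadline; the claim is timely.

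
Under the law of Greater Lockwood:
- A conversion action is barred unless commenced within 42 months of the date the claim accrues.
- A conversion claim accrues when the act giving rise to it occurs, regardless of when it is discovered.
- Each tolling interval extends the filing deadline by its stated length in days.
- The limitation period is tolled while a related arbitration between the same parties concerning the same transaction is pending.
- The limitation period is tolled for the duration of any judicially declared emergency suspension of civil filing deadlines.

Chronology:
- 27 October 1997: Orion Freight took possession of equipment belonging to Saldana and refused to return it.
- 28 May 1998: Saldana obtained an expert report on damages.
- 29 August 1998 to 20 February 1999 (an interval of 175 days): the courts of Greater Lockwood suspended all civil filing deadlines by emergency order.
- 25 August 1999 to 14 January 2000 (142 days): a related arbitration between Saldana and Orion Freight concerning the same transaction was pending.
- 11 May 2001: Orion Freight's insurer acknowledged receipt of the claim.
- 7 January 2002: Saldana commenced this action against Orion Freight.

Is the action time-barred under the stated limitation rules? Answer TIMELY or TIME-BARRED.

The claim accrued on 27 October 1997, when the wrongful act occurred.
The untolled deadline — 42 months after 27 October 1997 — is 27 April 2001.
Because the emergency suspension of filing deadlines ran from 29 August 1998 to 20 February 1999, the deadline is extended by 175 days to 19 October 2001.
The pending related arbitration from 25 August 1999 to 14 January 2000 tolled the period for 142 days, extending the deadline to 10 March 2002.
Nothing else in the chronology tolls or restarts the period.
Filing on 7 January 2002 beat the 10 March 2002 deadline — the action is timely.

TIMELY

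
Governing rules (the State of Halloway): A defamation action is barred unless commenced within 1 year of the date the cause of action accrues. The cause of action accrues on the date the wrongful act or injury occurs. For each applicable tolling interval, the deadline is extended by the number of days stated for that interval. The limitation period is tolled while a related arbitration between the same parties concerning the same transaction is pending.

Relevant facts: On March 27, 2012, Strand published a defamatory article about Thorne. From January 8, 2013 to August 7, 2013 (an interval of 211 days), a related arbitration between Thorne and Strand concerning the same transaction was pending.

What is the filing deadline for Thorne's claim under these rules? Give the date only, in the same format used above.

October 24, 2013

The claim accrued on March 27, 2012, when the wrongful act occurred.
The untolled deadline — 1 year after March 27, 2012 — is March 27, 2013.
Because the pending related arbitration ran from January 8, 2013 to August 7, 2013, the deadline is extended by 211 days to October 24, 2013.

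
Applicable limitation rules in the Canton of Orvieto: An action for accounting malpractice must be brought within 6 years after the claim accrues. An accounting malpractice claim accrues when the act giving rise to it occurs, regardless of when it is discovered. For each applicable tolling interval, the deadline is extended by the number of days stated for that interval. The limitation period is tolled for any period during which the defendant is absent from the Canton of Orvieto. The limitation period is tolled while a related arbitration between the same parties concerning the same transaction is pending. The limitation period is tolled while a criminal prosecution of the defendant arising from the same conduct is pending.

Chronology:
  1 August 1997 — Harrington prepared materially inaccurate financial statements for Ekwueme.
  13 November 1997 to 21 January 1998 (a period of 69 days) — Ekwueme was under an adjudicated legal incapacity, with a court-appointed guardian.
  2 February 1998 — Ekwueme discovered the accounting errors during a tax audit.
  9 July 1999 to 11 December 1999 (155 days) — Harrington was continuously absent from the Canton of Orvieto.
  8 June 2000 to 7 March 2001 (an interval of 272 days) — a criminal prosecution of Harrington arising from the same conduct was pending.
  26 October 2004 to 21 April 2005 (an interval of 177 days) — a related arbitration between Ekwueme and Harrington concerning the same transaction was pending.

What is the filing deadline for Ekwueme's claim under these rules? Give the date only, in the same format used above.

1 October 2004

Accrual is governed by the date of the act, so the period began to run on 1 August 1997; the later discovery on 2 February 1998 is irrelevant under the stated rule.
Adding the 6 years base period to 1 August 1997 gives a deadline of 1 August 2003, before any tolling.
Because the defendant's absence from the jurisdiction ran from 9 July 1999 to 11 December 1999, the deadline is extended by 155 days to 3 January 2004.
The period was tolled for 272 days by the pending criminal prosecution (8 June 2000 to 7 March 2001), pushing the deadline to 1 October 2004.
The pending related arbitration from 26 October 2004 to 21 April 2005 began after the period had already run on 1 October 2004, so it has no tolling effect.
Although the plaintiff's incapacity ran from 13 November 1997 to 21 January 1998, the stated rules do not make that a tolling event, so it is disregarded.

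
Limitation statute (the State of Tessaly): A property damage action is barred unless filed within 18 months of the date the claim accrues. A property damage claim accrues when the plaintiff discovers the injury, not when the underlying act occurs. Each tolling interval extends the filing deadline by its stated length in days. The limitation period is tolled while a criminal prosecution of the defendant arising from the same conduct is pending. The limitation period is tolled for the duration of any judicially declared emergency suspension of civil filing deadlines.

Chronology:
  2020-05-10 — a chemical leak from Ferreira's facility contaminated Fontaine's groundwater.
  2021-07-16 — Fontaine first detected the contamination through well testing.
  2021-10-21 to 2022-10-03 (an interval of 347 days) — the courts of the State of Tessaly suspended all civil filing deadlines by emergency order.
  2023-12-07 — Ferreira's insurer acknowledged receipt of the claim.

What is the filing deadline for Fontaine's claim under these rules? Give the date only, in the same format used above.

Accrual is tied to discovery, so the period began on 2021-07-16 rather than on 2020-05-10 when the act occurred.
18 months from 2021-07-16 is 2023-01-16.
The period was tolled for 347 days by the emergency suspension of filing deadlines (2021-10-21 to 2022-10-03), pushing the deadline to 2023-12-29.
The other events in the timeline have no effect on the limitation period under the stated rules.

2023-12-29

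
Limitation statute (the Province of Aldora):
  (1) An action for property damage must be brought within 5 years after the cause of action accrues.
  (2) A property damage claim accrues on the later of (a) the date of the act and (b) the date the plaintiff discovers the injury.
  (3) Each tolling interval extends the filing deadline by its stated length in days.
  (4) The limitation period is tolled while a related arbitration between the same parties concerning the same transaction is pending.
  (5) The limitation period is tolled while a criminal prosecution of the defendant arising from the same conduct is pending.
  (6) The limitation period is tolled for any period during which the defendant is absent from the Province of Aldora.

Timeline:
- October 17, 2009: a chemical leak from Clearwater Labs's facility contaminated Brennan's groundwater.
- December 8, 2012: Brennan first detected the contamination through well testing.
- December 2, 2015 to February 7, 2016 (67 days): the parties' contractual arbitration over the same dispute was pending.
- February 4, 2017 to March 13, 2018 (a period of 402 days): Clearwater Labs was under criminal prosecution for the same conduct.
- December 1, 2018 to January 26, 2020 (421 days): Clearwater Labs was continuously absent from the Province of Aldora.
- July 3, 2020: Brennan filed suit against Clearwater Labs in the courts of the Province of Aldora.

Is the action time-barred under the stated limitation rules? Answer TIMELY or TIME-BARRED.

TIME-BARRED

The claim accrued on December 8, 2012 — the later of the October 17, 2009 act and the December 8, 2012 discovery.
Adding the 5 years base period to December 8, 2012 gives a deadline of December 8, 2017, before any tolling.
Because the pending related arbitration ran from December 2, 2015 to February 7, 2016, the deadline is extended by 67 days to February 13, 2018.
Because the pending criminal prosecution ran from February 4, 2017 to March 13, 2018, the deadline is extended by 402 days to March 22, 2019.
The defendant's absence from the jurisdiction from December 1, 2018 to January 26, 2020 tolled the period for 421 days, extending the deadline to May 16, 2020.
Brennan filed on July 3, 2020, after the May 16, 2020 deadline, so the action is time-barred.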